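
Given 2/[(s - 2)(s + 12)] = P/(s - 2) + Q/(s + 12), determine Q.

Cover-up at s = -12: Q = 2/(-12 - 2) = -2/14 = -1/7


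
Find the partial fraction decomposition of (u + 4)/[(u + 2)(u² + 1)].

At u=-2: P = (1·(-2) + 4)/((-2)² + 1) = 2/5. Q = -P = -2/5, R = 1 - (-2)·P = 9/5
Result: (2/5)/(u + 2) - ((2/5)u - 9/5)/(u² + 1)


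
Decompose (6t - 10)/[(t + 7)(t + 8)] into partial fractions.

At t=-7: P = (6·(-7) - 10)/(-7 + 8) = -52. At t=-8: Q = (6·(-8) - 10)/(-8 + 7) = 58
Result: -52/(t + 7) + 58/(t + 8)


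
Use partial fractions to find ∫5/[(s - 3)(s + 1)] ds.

Decompose: 5/[(s - 3)(s + 1)] = (5/4)/(s - 3) - (5/4)/(s + 1). Integrate each term: (5/4) ln|(s - 3)| - (5/4) ln|(s + 1)| + C


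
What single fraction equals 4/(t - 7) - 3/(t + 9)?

Common denominator (t - 7)(t + 9). Numerator: 4(t + 9) - 3(t - 7) = (4t + 36) - (3t - 21) = t + 57
Result: (t + 57)/[(t - 7)(t + 9)]


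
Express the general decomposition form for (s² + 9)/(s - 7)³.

Repeated linear factor (power 3): A/(s - 7) + B/(s - 7)² + C/(s - 7)³


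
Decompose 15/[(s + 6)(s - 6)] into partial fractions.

15/(s + 6)(s - 6) = A/(s + 6) + B/(s - 6). A = 15/(-6 - 6) = -5/4, B = 15/(6 + 6) = 5/4
Result: (-5/4)/(s + 6) + (5/4)/(s - 6)


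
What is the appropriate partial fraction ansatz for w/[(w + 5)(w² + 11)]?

Linear + irreducible quadratic: P/(w + 5) + (Qw + R)/(w² + 11)


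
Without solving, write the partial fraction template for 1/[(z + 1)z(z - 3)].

Three distinct linear factors: α/(z + 1) + β/z + γ/(z - 3)


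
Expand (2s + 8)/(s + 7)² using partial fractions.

(2s + 8) = A(s + 7) + B. At s = -7: B = 2·(-7) + 8 = -6. Coeff of s: A = 2
Result: 2/(s + 7) - 6/(s + 7)²


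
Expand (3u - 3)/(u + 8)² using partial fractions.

(3u - 3) = A(u + 8) + B. At u = -8: B = 3·(-8) - 3 = -27. Coeff of u: A = 3
Result: 3/(u + 8) - 27/(u + 8)²


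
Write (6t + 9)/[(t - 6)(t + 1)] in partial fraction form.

At t=6: P = (6·6 + 9)/(6 + 1) = 45/7. At t=-1: Q = (6·(-1) + 9)/(-1 - 6) = -3/7
Result: (45/7)/(t - 6) - (3/7)/(t + 1)


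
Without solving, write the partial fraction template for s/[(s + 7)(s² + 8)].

Linear + irreducible quadratic: A/(s + 7) + (Bs + C)/(s² + 8)


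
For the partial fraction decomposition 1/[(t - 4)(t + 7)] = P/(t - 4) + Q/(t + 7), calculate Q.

Cover-up at t = -7: Q = 1/(-7 - 4) = -1/11


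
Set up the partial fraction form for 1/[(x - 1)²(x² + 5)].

Repeated linear + quadratic: α/(x - 1) + β/(x - 1)² + (γx + δ)/(x² + 5)


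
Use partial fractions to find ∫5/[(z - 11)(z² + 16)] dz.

Cover-up at z=11: α = 5/(11²+16) = 5/137. Coeff matching: β = -5/137, γ = -55/137. Decomposition: (5/137)/(z - 11) - ((5/137)z + 55/137)/(z² + 16). Integrate: linear → ln, quadratic → (1/2)ln + arctan: (5/137) ln|(z - 11)| - (5/274) ln(z² + 16) - (55/548) arctan(z/4) + C


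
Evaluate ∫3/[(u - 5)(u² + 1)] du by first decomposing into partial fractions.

Cover-up at u=5: α = 3/(5²+1) = 3/26. Coeff matching: β = -3/26, γ = -15/26. Decomposition: (3/26)/(u - 5) - ((3/26)u + 15/26)/(u² + 1). Integrate: linear → ln, quadratic → (1/2)ln + arctan: (3/26) ln|(u - 5)| - (3/52) ln(u² + 1) - (15/26) arctan(u) + C


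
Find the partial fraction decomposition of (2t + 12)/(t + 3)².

(2t + 12) = α(t + 3) + β. At t = -3: β = 2·(-3) + 12 = 6. Coeff of t: α = 2
Result: 2/(t + 3) + 6/(t + 3)²


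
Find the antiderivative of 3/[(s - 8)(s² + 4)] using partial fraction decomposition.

Cover-up at s=8: α = 3/(8²+4) = 3/68. Coeff matching: β = -3/68, γ = -6/17. Decomposition: (3/68)/(s - 8) - ((3/68)s + 6/17)/(s² + 4). Integrate: linear → ln, quadratic → (1/2)ln + arctan: (3/68) ln|(s - 8)| - (3/136) ln(s² + 4) - (3/17) arctan(s/2) + C


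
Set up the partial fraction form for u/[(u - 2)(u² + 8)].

Linear + irreducible quadratic: A/(u - 2) + (Bu + C)/(u² + 8)


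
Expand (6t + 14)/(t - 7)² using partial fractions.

(6t + 14) = α(t - 7) + β. At t = 7: β = 6·7 + 14 = 56. Coeff of t: α = 6
Result: 6/(t - 7) + 56/(t - 7)²


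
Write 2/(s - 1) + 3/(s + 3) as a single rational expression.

Common denominator (s - 1)(s + 3). Numerator: 2(s + 3) + 3(s - 1) = (2s + 6) + (3s - 3) = 5s + 3
Result: (5s + 3)/[(s - 1)(s + 3)]


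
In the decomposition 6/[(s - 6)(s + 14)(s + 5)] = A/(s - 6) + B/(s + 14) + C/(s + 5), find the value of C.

Cover-up at s = -5: C = 6/[(-5 - 6)(-5 + 14)] = 6/[(-11)(9)] = -6/99 = -2/33


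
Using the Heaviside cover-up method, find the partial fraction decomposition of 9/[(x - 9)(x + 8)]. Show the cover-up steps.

Cover (x - 9): set x=9, get P = 9/(9 + 8) = 9/17. Cover (x + 8): set x=-8, get Q = 9/(-8 - 9) = -9/17.
Result: (9/17)/(x - 9) - (9/17)/(x + 8)


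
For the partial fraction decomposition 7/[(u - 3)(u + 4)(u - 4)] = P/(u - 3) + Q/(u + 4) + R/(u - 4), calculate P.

Cover-up at u = 3: P = 7/[(3 + 4)(3 - 4)] = 7/[(7)(-1)] = -7/7 = -1


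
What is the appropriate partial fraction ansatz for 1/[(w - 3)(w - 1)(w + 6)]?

Three distinct linear factors: P/(w - 3) + Q/(w - 1) + R/(w + 6)


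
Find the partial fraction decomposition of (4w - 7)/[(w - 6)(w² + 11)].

At w=6: P = (4·6 - 7)/(6² + 11) = 17/47. Q = -P = -17/47, R = 4 - 6·P = 86/47
Result: (17/47)/(w - 6) - ((17/47)w - 86/47)/(w² + 11)


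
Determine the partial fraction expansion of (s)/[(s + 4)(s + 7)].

At s=-4: A = (1·(-4) + 0)/(-4 + 7) = -4/3. At s=-7: B = (1·(-7) + 0)/(-7 + 4) = 7/3
Result: (-4/3)/(s + 4) + (7/3)/(s + 7)


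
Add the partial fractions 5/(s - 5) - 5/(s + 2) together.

Common denominator (s - 5)(s + 2). Numerator: 5(s + 2) - 5(s - 5) = (5s + 10) - (5s - 25) = 35
Result: (35)/[(s - 5)(s + 2)]


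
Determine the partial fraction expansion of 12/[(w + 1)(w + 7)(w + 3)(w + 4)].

Using Heaviside cover-up: (1/3)/(w + 1) - (1/6)/(w + 7) - (3/2)/(w + 3) + (4/3)/(w + 4)


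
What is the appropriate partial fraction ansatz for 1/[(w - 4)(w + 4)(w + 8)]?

Three distinct linear factors: α/(w - 4) + β/(w + 4) + γ/(w + 8)


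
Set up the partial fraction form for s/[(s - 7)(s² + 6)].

Linear + irreducible quadratic: P/(s - 7) + (Qs + R)/(s² + 6)


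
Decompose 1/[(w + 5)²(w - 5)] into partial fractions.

Cover-up at w=5: R = 1/(5 + 5)² = 1/100. Cover-up at w=-5: Q = 1/(-5 - 5) = -1/10. Comparing w² coeff: P = -R = -1/100
Result: (-1/100)/(w + 5) - (1/10)/(w + 5)² + (1/100)/(w - 5)


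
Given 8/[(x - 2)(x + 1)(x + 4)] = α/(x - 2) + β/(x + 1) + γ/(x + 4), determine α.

Cover-up at x = 2: α = 8/[(2 + 1)(2 + 4)] = 8/[(3)(6)] = 8/18 = 4/9


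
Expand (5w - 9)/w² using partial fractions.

(5w - 9) = Pw + Q. At w = 0: Q = 5·0 - 9 = -9. Coeff of w: P = 5
Result: 5/w - 9/w²


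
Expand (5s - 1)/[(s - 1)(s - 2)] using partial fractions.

At s=1: A = (5·1 - 1)/(1 - 2) = -4. At s=2: B = (5·2 - 1)/(2 - 1) = 9
Result: -4/(s - 1) + 9/(s - 2)


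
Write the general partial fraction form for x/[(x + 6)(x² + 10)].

Linear + irreducible quadratic: P/(x + 6) + (Qx + R)/(x² + 10)


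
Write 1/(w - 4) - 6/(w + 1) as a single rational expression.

Common denominator (w - 4)(w + 1). Numerator: 1(w + 1) - 6(w - 4) = (w + 1) - (6w - 24) = -5w + 25
Result: (-5w + 25)/[(w - 4)(w + 1)]


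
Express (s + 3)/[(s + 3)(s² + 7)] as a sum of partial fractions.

At s=-3: α = (1·(-3) + 3)/((-3)² + 7) = 0. β = -α = 0, γ = 1 - (-3)·α = 1
Result: (1)/(s² + 7)


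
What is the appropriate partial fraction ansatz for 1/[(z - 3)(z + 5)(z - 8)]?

Three distinct linear factors: A/(z - 3) + B/(z + 5) + C/(z - 8)


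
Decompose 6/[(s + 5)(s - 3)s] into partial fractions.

Using cover-up method: α = 3/20, β = 1/4, γ = -2/5
Result: (3/20)/(s + 5) + (1/4)/(s - 3) - (2/5)/s


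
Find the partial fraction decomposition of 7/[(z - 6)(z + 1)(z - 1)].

Using cover-up method: A = 1/5, B = 1/2, C = -7/10
Result: (1/5)/(z - 6) + (1/2)/(z + 1) - (7/10)/(z - 1)


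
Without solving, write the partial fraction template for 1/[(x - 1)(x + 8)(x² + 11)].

Two linear + quadratic: A/(x - 1) + B/(x + 8) + (Cx + D)/(x² + 11)


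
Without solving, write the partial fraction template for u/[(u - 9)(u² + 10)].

Linear + irreducible quadratic: A/(u - 9) + (Bu + C)/(u² + 10)


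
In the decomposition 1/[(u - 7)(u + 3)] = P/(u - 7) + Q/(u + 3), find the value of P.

Cover-up at u = 7: P = 1/(7 + 3) = 1/10


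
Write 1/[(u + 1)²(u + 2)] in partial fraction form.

Cover-up at u=-2: γ = 1/(-2 + 1)² = 1. Cover-up at u=-1: β = 1/(-1 + 2) = 1. Comparing u² coeff: α = -γ = -1
Result: -1/(u + 1) + 1/(u + 1)² + 1/(u + 2)


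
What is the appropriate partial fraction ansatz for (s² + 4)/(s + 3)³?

Repeated linear factor (power 3): A/(s + 3) + B/(s + 3)² + C/(s + 3)³


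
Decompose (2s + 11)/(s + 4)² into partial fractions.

(2s + 11) = α(s + 4) + β. At s = -4: β = 2·(-4) + 11 = 3. Coeff of s: α = 2
Result: 2/(s + 4) + 3/(s + 4)²


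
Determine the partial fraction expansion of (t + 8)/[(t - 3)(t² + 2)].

At t=3: A = (1·3 + 8)/(3² + 2) = 1. B = -A = -1, C = 1 - 3·A = -2
Result: 1/(t - 3) - (t + 2)/(t² + 2)


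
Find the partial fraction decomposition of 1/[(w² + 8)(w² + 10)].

Coefficient matching gives α = γ = 0, β = 1/(10-8) = 1/2, δ = -β = -1/2
Result: (1/2)/(w² + 8) - (1/2)/(w² + 10)


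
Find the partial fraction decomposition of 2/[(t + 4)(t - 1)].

2/(t + 4)(t - 1) = A/(t + 4) + B/(t - 1). A = 2/(-4 - 1) = -2/5, B = 2/(1 + 4) = 2/5
Result: (-2/5)/(t + 4) + (2/5)/(t - 1)


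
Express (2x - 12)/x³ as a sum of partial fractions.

(2x - 12) = Px² + Qx + R. At x = 0: R = 2·0 - 12 = -12. Coefficients: P = 0, Q = 2
Result: 2/x² - 12/x³


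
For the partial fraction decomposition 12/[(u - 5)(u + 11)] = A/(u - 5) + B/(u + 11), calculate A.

Cover-up at u = 5: A = 12/(5 + 11) = 12/16 = 3/4


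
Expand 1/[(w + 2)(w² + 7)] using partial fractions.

Cover-up at w = -2: P = 1/((-2)² + 7) = 1/11. Then Q = -P = -1/11, R = -P·(0 - 2) = 2/11
Result: (1/11)/(w + 2) - ((1/11)w - 2/11)/(w² + 7)


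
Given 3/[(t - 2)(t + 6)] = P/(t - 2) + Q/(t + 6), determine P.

Cover-up at t = 2: P = 3/(2 + 6) = 3/8


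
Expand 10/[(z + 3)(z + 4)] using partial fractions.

10/(z + 3)(z + 4) = P/(z + 3) + Q/(z + 4). P = 10/(-3 + 4) = 10, Q = 10/(-4 + 3) = -10
Result: 10/(z + 3) - 10/(z + 4)


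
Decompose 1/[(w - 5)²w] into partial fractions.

Cover-up at w=0: γ = 1/(0 - 5)² = 1/25. Cover-up at w=5: β = 1/(5 - 0) = 1/5. Comparing w² coeff: α = -γ = -1/25
Result: (-1/25)/(w - 5) + (1/5)/(w - 5)² + (1/25)/w


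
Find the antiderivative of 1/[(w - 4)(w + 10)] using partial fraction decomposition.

Decompose: 1/[(w - 4)(w + 10)] = (1/14)/(w - 4) - (1/14)/(w + 10). Integrate each term: (1/14) ln|(w - 4)| - (1/14) ln|(w + 10)| + C


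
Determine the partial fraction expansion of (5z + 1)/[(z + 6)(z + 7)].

At z=-6: A = (5·(-6) + 1)/(-6 + 7) = -29. At z=-7: B = (5·(-7) + 1)/(-7 + 6) = 34
Result: -29/(z + 6) + 34/(z + 7)


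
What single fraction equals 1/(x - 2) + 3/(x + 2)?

Common denominator (x - 2)(x + 2). Numerator: 1(x + 2) + 3(x - 2) = (x + 2) + (3x - 6) = 4x - 4
Result: (4x - 4)/[(x - 2)(x + 2)]


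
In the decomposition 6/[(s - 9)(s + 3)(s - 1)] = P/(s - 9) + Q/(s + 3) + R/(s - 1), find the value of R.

Cover-up at s = 1: R = 6/[(1 - 9)(1 + 3)] = 6/[(-8)(4)] = -6/32 = -3/16


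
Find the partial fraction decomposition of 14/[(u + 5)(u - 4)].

14/(u + 5)(u - 4) = α/(u + 5) + β/(u - 4). α = 14/(-5 - 4) = -14/9, β = 14/(4 + 5) = 14/9
Result: (-14/9)/(u + 5) + (14/9)/(u - 4)


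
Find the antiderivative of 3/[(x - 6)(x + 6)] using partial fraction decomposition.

Decompose: 3/[(x - 6)(x + 6)] = (1/4)/(x - 6) - (1/4)/(x + 6). Integrate each term: (1/4) ln|(x - 6)| - (1/4) ln|(x + 6)| + C


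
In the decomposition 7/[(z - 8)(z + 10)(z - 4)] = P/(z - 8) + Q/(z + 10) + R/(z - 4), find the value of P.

Cover-up at z = 8: P = 7/[(8 + 10)(8 - 4)] = 7/[(18)(4)] = 7/72


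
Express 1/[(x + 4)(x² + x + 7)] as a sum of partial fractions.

Cover-up at x = -4: A = 1/((-4)² + 1·(-4) + 7) = 1/19. Then B = -A = -1/19, C = -A·(1 - 4) = 3/19
Result: (1/19)/(x + 4) - ((1/19)x - 3/19)/(x² + x + 7)


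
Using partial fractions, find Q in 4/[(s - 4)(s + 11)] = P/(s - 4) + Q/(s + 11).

Cover-up at s = -11: Q = 4/(-11 - 4) = -4/15


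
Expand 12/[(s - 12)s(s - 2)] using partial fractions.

Using cover-up method: P = 1/10, Q = 1/2, R = -3/5
Result: (1/10)/(s - 12) + (1/2)/s - (3/5)/(s - 2)


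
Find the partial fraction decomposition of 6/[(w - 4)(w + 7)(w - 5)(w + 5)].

Using Heaviside cover-up: (-2/33)/(w - 4) - (1/44)/(w + 7) + (1/20)/(w - 5) + (1/30)/(w + 5)


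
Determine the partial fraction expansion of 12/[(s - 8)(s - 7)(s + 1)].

Using cover-up method: P = 4/3, Q = -3/2, R = 1/6
Result: (4/3)/(s - 8) - (3/2)/(s - 7) + (1/6)/(s + 1)


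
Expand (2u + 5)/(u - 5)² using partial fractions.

(2u + 5) = α(u - 5) + β. At u = 5: β = 2·5 + 5 = 15. Coeff of u: α = 2
Result: 2/(u - 5) + 15/(u - 5)²


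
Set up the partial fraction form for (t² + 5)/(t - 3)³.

Repeated linear factor (power 3): P/(t - 3) + Q/(t - 3)² + R/(t - 3)³


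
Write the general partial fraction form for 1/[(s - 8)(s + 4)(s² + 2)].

Two linear + quadratic: A/(s - 8) + B/(s + 4) + (Cs + D)/(s² + 2)


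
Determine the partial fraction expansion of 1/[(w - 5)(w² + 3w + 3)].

Cover-up at w = 5: α = 1/(5² + 3·5 + 3) = 1/43. Then β = -α = -1/43, γ = -α·(3 + 5) = -8/43
Result: (1/43)/(w - 5) - ((1/43)w + 8/43)/(w² + 3w + 3)


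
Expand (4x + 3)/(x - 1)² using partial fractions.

(4x + 3) = P(x - 1) + Q. At x = 1: Q = 4·1 + 3 = 7. Coeff of x: P = 4
Result: 4/(x - 1) + 7/(x - 1)²


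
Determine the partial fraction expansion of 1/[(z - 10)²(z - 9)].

Cover-up at z=9: R = 1/(9 - 10)² = 1. Cover-up at z=10: Q = 1/(10 - 9) = 1. Comparing z² coeff: P = -R = -1
Result: -1/(z - 10) + 1/(z - 10)² + 1/(z - 9)


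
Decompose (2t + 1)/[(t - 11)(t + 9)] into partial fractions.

At t=11: P = (2·11 + 1)/(11 + 9) = 23/20. At t=-9: Q = (2·(-9) + 1)/(-9 - 11) = 17/20
Result: (23/20)/(t - 11) + (17/20)/(t + 9)


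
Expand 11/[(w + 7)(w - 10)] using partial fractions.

11/(w + 7)(w - 10) = P/(w + 7) + Q/(w - 10). P = 11/(-7 - 10) = -11/17, Q = 11/(10 + 7) = 11/17
Result: (-11/17)/(w + 7) + (11/17)/(w - 10)


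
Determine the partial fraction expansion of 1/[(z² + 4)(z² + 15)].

Coefficient matching gives α = γ = 0, β = 1/(15-4) = 1/11, δ = -β = -1/11
Result: (1/11)/(z² + 4) - (1/11)/(z² + 15)


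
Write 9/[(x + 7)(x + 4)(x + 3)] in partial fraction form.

Using cover-up method: A = 3/4, B = -3, C = 9/4
Result: (3/4)/(x + 7) - 3/(x + 4) + (9/4)/(x + 3)


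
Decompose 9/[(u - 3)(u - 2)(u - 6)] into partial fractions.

Using cover-up method: α = -3, β = 9/4, γ = 3/4
Result: -3/(u - 3) + (9/4)/(u - 2) + (3/4)/(u - 6)


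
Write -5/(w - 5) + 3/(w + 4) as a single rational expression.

Common denominator (w - 5)(w + 4). Numerator: -5(w + 4) + 3(w - 5) = (-5w - 20) + (3w - 15) = -2w - 35
Result: (-2w - 35)/[(w - 5)(w + 4)]


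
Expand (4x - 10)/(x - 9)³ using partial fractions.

(4x - 10) = α(x - 9)² + β(x - 9) + γ. At x = 9: γ = 4·9 - 10 = 26. Coefficients: α = 0, β = 4
Result: 4/(x - 9)² + 26/(x - 9)³


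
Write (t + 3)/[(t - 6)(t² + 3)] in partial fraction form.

At t=6: A = (1·6 + 3)/(6² + 3) = 3/13. B = -A = -3/13, C = 1 - 6·A = -5/13
Result: (3/13)/(t - 6) - ((3/13)t + 5/13)/(t² + 3)


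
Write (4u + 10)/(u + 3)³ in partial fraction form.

(4u + 10) = A(u + 3)² + B(u + 3) + C. At u = -3: C = 4·(-3) + 10 = -2. Coefficients: A = 0, B = 4
Result: 4/(u + 3)² - 2/(u + 3)³


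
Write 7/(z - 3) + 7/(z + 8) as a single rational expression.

Common denominator (z - 3)(z + 8). Numerator: 7(z + 8) + 7(z - 3) = (7z + 56) + (7z - 21) = 14z + 35
Result: (14z + 35)/[(z - 3)(z + 8)]


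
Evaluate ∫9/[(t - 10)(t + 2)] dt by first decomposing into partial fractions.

Decompose: 9/[(t - 10)(t + 2)] = (3/4)/(t - 10) - (3/4)/(t + 2). Integrate each term: (3/4) ln|(t - 10)| - (3/4) ln|(t + 2)| + C


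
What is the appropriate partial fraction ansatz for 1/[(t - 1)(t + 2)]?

Distinct linear factors: A/(t - 1) + B/(t + 2)


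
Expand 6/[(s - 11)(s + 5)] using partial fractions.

6/(s - 11)(s + 5) = A/(s - 11) + B/(s + 5). A = 6/(11 + 5) = 3/8, B = 6/(-5 - 11) = -3/8
Result: (3/8)/(s - 11) - (3/8)/(s + 5)


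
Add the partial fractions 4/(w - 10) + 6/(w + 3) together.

Common denominator (w - 10)(w + 3). Numerator: 4(w + 3) + 6(w - 10) = (4w + 12) + (6w - 60) = 10w - 48
Result: (10w - 48)/[(w - 10)(w + 3)]


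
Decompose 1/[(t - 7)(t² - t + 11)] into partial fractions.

Cover-up at t = 7: A = 1/(7² - 1·7 + 11) = 1/53. Then B = -A = -1/53, C = -A·(-1 + 7) = -6/53
Result: (1/53)/(t - 7) - ((1/53)t + 6/53)/(t² - t + 11)


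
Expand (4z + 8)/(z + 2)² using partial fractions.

(4z + 8) = A(z + 2) + B. At z = -2: B = 4·(-2) + 8 = 0. Coeff of z: A = 4
Result: 4/(z + 2)


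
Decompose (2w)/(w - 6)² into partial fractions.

(2w) = P(w - 6) + Q. At w = 6: Q = 2·6 + 0 = 12. Coeff of w: P = 2
Result: 2/(w - 6) + 12/(w - 6)²


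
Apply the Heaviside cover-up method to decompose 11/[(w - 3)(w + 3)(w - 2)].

Cover (w - 3), w=3: P = 11/[(3 + 3)(3 - 2)] = 11/6. Cover (w + 3), w=-3: Q = 11/[(-3 - 3)(-3 - 2)] = 11/30. Cover (w - 2), w=2: R = 11/[(2 - 3)(2 + 3)] = -11/5.
Result: (11/6)/(w - 3) + (11/30)/(w + 3) - (11/5)/(w - 2)


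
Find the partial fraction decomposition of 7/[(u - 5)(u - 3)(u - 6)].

Using cover-up method: A = -7/2, B = 7/6, C = 7/3
Result: (-7/2)/(u - 5) + (7/6)/(u - 3) + (7/3)/(u - 6)


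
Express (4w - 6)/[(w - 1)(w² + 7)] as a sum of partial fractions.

At w=1: α = (4·1 - 6)/(1² + 7) = -1/4. β = -α = 1/4, γ = 4 - 1·α = 17/4
Result: (-1/4)/(w - 1) + ((1/4)w + 17/4)/(w² + 7)


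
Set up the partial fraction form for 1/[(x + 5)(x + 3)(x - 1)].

Three distinct linear factors: A/(x + 5) + B/(x + 3) + C/(x - 1)


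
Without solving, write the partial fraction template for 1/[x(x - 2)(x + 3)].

Three distinct linear factors: P/x + Q/(x - 2) + R/(x + 3)


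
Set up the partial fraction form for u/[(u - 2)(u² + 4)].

Linear + irreducible quadratic: P/(u - 2) + (Qu + R)/(u² + 4)


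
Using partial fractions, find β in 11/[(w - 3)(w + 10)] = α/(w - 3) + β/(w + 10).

Cover-up at w = -10: β = 11/(-10 - 3) = -11/13


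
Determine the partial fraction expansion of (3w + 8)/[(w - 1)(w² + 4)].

At w=1: A = (3·1 + 8)/(1² + 4) = 11/5. B = -A = -11/5, C = 3 - 1·A = 4/5
Result: (11/5)/(w - 1) - ((11/5)w - 4/5)/(w² + 4)


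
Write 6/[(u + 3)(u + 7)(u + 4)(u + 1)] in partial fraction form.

Using Heaviside cover-up: (-3/4)/(u + 3) - (1/12)/(u + 7) + (2/3)/(u + 4) + (1/6)/(u + 1)


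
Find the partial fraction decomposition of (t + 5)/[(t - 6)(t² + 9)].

At t=6: α = (1·6 + 5)/(6² + 9) = 11/45. β = -α = -11/45, γ = 1 - 6·α = -7/15
Result: (11/45)/(t - 6) - ((11/45)t + 7/15)/(t² + 9)


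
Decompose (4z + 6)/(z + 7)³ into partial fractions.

(4z + 6) = A(z + 7)² + B(z + 7) + C. At z = -7: C = 4·(-7) + 6 = -22. Coefficients: A = 0, B = 4
Result: 4/(z + 7)² - 22/(z + 7)³


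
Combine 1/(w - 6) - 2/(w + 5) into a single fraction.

Common denominator (w - 6)(w + 5). Numerator: 1(w + 5) - 2(w - 6) = (w + 5) - (2w - 12) = -w + 17
Result: (-w + 17)/[(w - 6)(w + 5)]


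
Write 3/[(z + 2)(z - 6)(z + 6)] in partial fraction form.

Using cover-up method: A = -3/32, B = 1/32, C = 1/16
Result: (-3/32)/(z + 2) + (1/32)/(z - 6) + (1/16)/(z + 6)


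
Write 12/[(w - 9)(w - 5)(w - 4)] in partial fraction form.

Using cover-up method: A = 3/5, B = -3, C = 12/5
Result: (3/5)/(w - 9) - 3/(w - 5) + (12/5)/(w - 4)


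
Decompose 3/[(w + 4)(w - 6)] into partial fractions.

3/(w + 4)(w - 6) = A/(w + 4) + B/(w - 6). A = 3/(-4 - 6) = -3/10, B = 3/(6 + 4) = 3/10
Result: (-3/10)/(w + 4) + (3/10)/(w - 6)


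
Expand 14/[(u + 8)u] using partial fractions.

14/(u + 8)u = α/(u + 8) + β/u. α = 14/(-8 - 0) = -7/4, β = 14/(0 + 8) = 7/4
Result: (-7/4)/(u + 8) + (7/4)/u


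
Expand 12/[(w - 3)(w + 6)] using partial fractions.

12/(w - 3)(w + 6) = α/(w - 3) + β/(w + 6). α = 12/(3 + 6) = 4/3, β = 12/(-6 - 3) = -4/3
Result: (4/3)/(w - 3) - (4/3)/(w + 6)


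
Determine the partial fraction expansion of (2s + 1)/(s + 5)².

(2s + 1) = P(s + 5) + Q. At s = -5: Q = 2·(-5) + 1 = -9. Coeff of s: P = 2
Result: 2/(s + 5) - 9/(s + 5)²


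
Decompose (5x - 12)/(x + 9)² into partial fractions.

(5x - 12) = P(x + 9) + Q. At x = -9: Q = 5·(-9) - 12 = -57. Coeff of x: P = 5
Result: 5/(x + 9) - 57/(x + 9)²


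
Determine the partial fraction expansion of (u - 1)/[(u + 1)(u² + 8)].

At u=-1: α = (1·(-1) - 1)/((-1)² + 8) = -2/9. β = -α = 2/9, γ = 1 - (-1)·α = 7/9
Result: (-2/9)/(u + 1) + ((2/9)u + 7/9)/(u² + 8)


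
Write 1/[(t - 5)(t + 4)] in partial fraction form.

1/(t - 5)(t + 4) = α/(t - 5) + β/(t + 4). α = 1/(5 + 4) = 1/9, β = 1/(-4 - 5) = -1/9
Result: (1/9)/(t - 5) - (1/9)/(t + 4)


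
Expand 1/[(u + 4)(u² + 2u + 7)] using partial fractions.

Cover-up at u = -4: P = 1/((-4)² + 2·(-4) + 7) = 1/15. Then Q = -P = -1/15, R = -P·(2 - 4) = 2/15
Result: (1/15)/(u + 4) - ((1/15)u - 2/15)/(u² + 2u + 7)


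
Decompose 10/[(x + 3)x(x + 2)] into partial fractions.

Using cover-up method: P = 10/3, Q = 5/3, R = -5
Result: (10/3)/(x + 3) + (5/3)/x - 5/(x + 2)


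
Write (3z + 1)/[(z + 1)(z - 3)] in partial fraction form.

At z=-1: P = (3·(-1) + 1)/(-1 - 3) = 1/2. At z=3: Q = (3·3 + 1)/(3 + 1) = 5/2
Result: (1/2)/(z + 1) + (5/2)/(z - 3)


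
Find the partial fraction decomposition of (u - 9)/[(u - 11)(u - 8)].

At u=11: P = (1·11 - 9)/(11 - 8) = 2/3. At u=8: Q = (1·8 - 9)/(8 - 11) = 1/3
Result: (2/3)/(u - 11) + (1/3)/(u - 8)


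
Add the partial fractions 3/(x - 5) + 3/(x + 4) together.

Common denominator (x - 5)(x + 4). Numerator: 3(x + 4) + 3(x - 5) = (3x + 12) + (3x - 15) = 6x - 3
Result: (6x - 3)/[(x - 5)(x + 4)]


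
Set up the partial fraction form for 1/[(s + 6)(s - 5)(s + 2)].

Three distinct linear factors: P/(s + 6) + Q/(s - 5) + R/(s + 2)


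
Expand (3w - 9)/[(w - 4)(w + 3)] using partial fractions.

At w=4: A = (3·4 - 9)/(4 + 3) = 3/7. At w=-3: B = (3·(-3) - 9)/(-3 - 4) = 18/7
Result: (3/7)/(w - 4) + (18/7)/(w + 3)


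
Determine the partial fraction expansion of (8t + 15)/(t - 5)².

(8t + 15) = α(t - 5) + β. At t = 5: β = 8·5 + 15 = 55. Coeff of t: α = 8
Result: 8/(t - 5) + 55/(t - 5)²


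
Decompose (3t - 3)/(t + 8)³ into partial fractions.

(3t - 3) = α(t + 8)² + β(t + 8) + γ. At t = -8: γ = 3·(-8) - 3 = -27. Coefficients: α = 0, β = 3
Result: 3/(t + 8)² - 27/(t + 8)³


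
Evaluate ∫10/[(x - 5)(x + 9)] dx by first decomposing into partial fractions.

Decompose: 10/[(x - 5)(x + 9)] = (5/7)/(x - 5) - (5/7)/(x + 9). Integrate each term: (5/7) ln|(x - 5)| - (5/7) ln|(x + 9)| + C


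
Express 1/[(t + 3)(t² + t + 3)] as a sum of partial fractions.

Cover-up at t = -3: P = 1/((-3)² + 1·(-3) + 3) = 1/9. Then Q = -P = -1/9, R = -P·(1 - 3) = 2/9
Result: (1/9)/(t + 3) - ((1/9)t - 2/9)/(t² + t + 3)


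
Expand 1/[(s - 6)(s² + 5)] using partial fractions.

Cover-up at s = 6: P = 1/(6² + 5) = 1/41. Then Q = -P = -1/41, R = -P·(0 + 6) = -6/41
Result: (1/41)/(s - 6) - ((1/41)s + 6/41)/(s² + 5)


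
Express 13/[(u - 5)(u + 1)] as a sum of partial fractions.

13/(u - 5)(u + 1) = P/(u - 5) + Q/(u + 1). P = 13/(5 + 1) = 13/6, Q = 13/(-1 - 5) = -13/6
Result: (13/6)/(u - 5) - (13/6)/(u + 1)


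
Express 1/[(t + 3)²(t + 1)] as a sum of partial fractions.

Cover-up at t=-1: C = 1/(-1 + 3)² = 1/4. Cover-up at t=-3: B = 1/(-3 + 1) = -1/2. Comparing t² coeff: A = -C = -1/4
Result: (-1/4)/(t + 3) - (1/2)/(t + 3)² + (1/4)/(t + 1)


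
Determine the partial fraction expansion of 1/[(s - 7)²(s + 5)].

Cover-up at s=-5: R = 1/(-5 - 7)² = 1/144. Cover-up at s=7: Q = 1/(7 + 5) = 1/12. Comparing s² coeff: P = -R = -1/144
Result: (-1/144)/(s - 7) + (1/12)/(s - 7)² + (1/144)/(s + 5)


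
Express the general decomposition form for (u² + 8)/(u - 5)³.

Repeated linear factor (power 3): α/(u - 5) + β/(u - 5)² + γ/(u - 5)³


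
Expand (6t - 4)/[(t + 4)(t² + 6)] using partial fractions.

At t=-4: α = (6·(-4) - 4)/((-4)² + 6) = -14/11. β = -α = 14/11, γ = 6 - (-4)·α = 10/11
Result: (-14/11)/(t + 4) + ((14/11)t + 10/11)/(t² + 6)


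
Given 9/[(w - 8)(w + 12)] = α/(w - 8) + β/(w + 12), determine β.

Cover-up at w = -12: β = 9/(-12 - 8) = -9/20


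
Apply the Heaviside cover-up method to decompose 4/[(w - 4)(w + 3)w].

Cover (w - 4), w=4: A = 4/[(4 + 3)(4 - 0)] = 1/7. Cover (w + 3), w=-3: B = 4/[(-3 - 4)(-3 - 0)] = 4/21. Cover w, w=0: C = 4/[(0 - 4)(0 + 3)] = -1/3.
Result: (1/7)/(w - 4) + (4/21)/(w + 3) - (1/3)/w


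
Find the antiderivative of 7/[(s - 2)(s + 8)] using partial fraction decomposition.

Decompose: 7/[(s - 2)(s + 8)] = (7/10)/(s - 2) - (7/10)/(s + 8). Integrate each term: (7/10) ln|(s - 2)| - (7/10) ln|(s + 8)| + C


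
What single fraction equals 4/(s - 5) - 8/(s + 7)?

Common denominator (s - 5)(s + 7). Numerator: 4(s + 7) - 8(s - 5) = (4s + 28) - (8s - 40) = -4s + 68
Result: (-4s + 68)/[(s - 5)(s + 7)]


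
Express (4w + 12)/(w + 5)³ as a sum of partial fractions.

(4w + 12) = P(w + 5)² + Q(w + 5) + R. At w = -5: R = 4·(-5) + 12 = -8. Coefficients: P = 0, Q = 4
Result: 4/(w + 5)² - 8/(w + 5)³


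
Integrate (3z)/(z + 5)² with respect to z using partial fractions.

Decompose: A = 3, B = 3·(-5) + 0 = -15, so (3z)/(z + 5)² = 3/(z + 5) - 15/(z + 5)². Integrate: ∫ A/(z + 5) dz = 3 ln|(z + 5)|; ∫ B/(z + 5)² dz = 15/(z + 5). Sum: 3 ln|(z + 5)| + 15/(z + 5) + C


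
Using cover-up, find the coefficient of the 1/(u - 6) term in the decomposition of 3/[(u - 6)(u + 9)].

Cover (u - 6), set u=6: 3/((u + 9) at u=6) = 3/(15) = 1/5


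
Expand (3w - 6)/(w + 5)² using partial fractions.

(3w - 6) = A(w + 5) + B. At w = -5: B = 3·(-5) - 6 = -21. Coeff of w: A = 3
Result: 3/(w + 5) - 21/(w + 5)²


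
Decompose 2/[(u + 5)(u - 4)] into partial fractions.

2/(u + 5)(u - 4) = P/(u + 5) + Q/(u - 4). P = 2/(-5 - 4) = -2/9, Q = 2/(4 + 5) = 2/9
Result: (-2/9)/(u + 5) + (2/9)/(u - 4)


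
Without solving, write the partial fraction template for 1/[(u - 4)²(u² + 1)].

Repeated linear + quadratic: A/(u - 4) + B/(u - 4)² + (Cu + D)/(u² + 1)


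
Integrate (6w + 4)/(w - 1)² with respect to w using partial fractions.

Decompose: A = 6, B = 6·1 + 4 = 10, so (6w + 4)/(w - 1)² = 6/(w - 1) + 10/(w - 1)². Integrate: ∫ A/(w - 1) dw = 6 ln|(w - 1)|; ∫ B/(w - 1)² dw = -10/(w - 1). Sum: 6 ln|(w - 1)| - 10/(w - 1) + C


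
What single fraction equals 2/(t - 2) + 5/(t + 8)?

Common denominator (t - 2)(t + 8). Numerator: 2(t + 8) + 5(t - 2) = (2t + 16) + (5t - 10) = 7t + 6
Result: (7t + 6)/[(t - 2)(t + 8)]


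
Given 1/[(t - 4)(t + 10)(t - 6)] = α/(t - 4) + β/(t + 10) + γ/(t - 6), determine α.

Cover-up at t = 4: α = 1/[(4 + 10)(4 - 6)] = 1/[(14)(-2)] = -1/28


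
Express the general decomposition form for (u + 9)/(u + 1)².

Repeated linear factor: α/(u + 1) + β/(u + 1)²


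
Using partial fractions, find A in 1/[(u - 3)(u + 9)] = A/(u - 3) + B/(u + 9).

Cover-up at u = 3: A = 1/(3 + 9) = 1/12


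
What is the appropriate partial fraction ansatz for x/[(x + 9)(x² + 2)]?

Linear + irreducible quadratic: A/(x + 9) + (Bx + C)/(x² + 2)


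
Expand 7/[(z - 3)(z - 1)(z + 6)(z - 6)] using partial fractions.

Using Heaviside cover-up: (-7/54)/(z - 3) + (1/10)/(z - 1) - (1/108)/(z + 6) + (7/180)/(z - 6)


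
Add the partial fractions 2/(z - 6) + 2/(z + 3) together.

Common denominator (z - 6)(z + 3). Numerator: 2(z + 3) + 2(z - 6) = (2z + 6) + (2z - 12) = 4z - 6
Result: (4z - 6)/[(z - 6)(z + 3)]


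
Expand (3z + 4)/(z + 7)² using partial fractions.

(3z + 4) = P(z + 7) + Q. At z = -7: Q = 3·(-7) + 4 = -17. Coeff of z: P = 3
Result: 3/(z + 7) - 17/(z + 7)²


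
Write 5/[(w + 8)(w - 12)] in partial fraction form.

5/(w + 8)(w - 12) = A/(w + 8) + B/(w - 12). A = 5/(-8 - 12) = -1/4, B = 5/(12 + 8) = 1/4
Result: (-1/4)/(w + 8) + (1/4)/(w - 12)


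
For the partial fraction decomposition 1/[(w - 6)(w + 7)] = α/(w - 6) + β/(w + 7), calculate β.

Cover-up at w = -7: β = 1/(-7 - 6) = -1/13


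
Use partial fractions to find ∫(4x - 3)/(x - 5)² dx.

Decompose: α = 4, β = 4·5 - 3 = 17, so (4x - 3)/(x - 5)² = 4/(x - 5) + 17/(x - 5)². Integrate: ∫ α/(x - 5) dx = 4 ln|(x - 5)|; ∫ β/(x - 5)² dx = -17/(x - 5). Sum: 4 ln|(x - 5)| - 17/(x - 5) + C


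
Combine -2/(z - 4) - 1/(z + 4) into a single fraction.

Common denominator (z - 4)(z + 4). Numerator: -2(z + 4) - 1(z - 4) = (-2z - 8) - (z - 4) = -3z - 4
Result: (-3z - 4)/[(z - 4)(z + 4)]


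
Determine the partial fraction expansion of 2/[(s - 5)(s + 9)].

2/(s - 5)(s + 9) = P/(s - 5) + Q/(s + 9). P = 2/(5 + 9) = 1/7, Q = 2/(-9 - 5) = -1/7
Result: (1/7)/(s - 5) - (1/7)/(s + 9)


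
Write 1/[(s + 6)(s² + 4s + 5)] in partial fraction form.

Cover-up at s = -6: α = 1/((-6)² + 4·(-6) + 5) = 1/17. Then β = -α = -1/17, γ = -α·(4 - 6) = 2/17
Result: (1/17)/(s + 6) - ((1/17)s - 2/17)/(s² + 4s + 5)


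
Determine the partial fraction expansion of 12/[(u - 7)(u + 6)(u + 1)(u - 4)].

Using Heaviside cover-up: (1/26)/(u - 7) - (6/325)/(u + 6) + (3/50)/(u + 1) - (2/25)/(u - 4)


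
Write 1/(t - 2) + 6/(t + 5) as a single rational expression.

Common denominator (t - 2)(t + 5). Numerator: 1(t + 5) + 6(t - 2) = (t + 5) + (6t - 12) = 7t - 7
Result: (7t - 7)/[(t - 2)(t + 5)]


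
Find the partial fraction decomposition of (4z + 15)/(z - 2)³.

(4z + 15) = P(z - 2)² + Q(z - 2) + R. At z = 2: R = 4·2 + 15 = 23. Coefficients: P = 0, Q = 4
Result: 4/(z - 2)² + 23/(z - 2)³


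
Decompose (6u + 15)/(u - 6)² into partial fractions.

(6u + 15) = α(u - 6) + β. At u = 6: β = 6·6 + 15 = 51. Coeff of u: α = 6
Result: 6/(u - 6) + 51/(u - 6)²


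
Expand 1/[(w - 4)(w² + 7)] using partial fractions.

Cover-up at w = 4: α = 1/(4² + 7) = 1/23. Then β = -α = -1/23, γ = -α·(0 + 4) = -4/23
Result: (1/23)/(w - 4) - ((1/23)w + 4/23)/(w² + 7)


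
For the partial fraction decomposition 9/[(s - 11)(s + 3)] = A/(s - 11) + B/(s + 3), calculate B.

Cover-up at s = -3: B = 9/(-3 - 11) = -9/14


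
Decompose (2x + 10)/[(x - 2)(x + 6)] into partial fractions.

At x=2: P = (2·2 + 10)/(2 + 6) = 7/4. At x=-6: Q = (2·(-6) + 10)/(-6 - 2) = 1/4
Result: (7/4)/(x - 2) + (1/4)/(x + 6)


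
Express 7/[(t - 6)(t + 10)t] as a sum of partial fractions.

Using cover-up method: P = 7/96, Q = 7/160, R = -7/60
Result: (7/96)/(t - 6) + (7/160)/(t + 10) - (7/60)/t


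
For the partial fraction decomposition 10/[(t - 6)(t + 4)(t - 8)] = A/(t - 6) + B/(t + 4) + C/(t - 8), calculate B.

Cover-up at t = -4: B = 10/[(-4 - 6)(-4 - 8)] = 10/[(-10)(-12)] = 10/120 = 1/12


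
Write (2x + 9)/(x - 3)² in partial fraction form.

(2x + 9) = α(x - 3) + β. At x = 3: β = 2·3 + 9 = 15. Coeff of x: α = 2
Result: 2/(x - 3) + 15/(x - 3)²


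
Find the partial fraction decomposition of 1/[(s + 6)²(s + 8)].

Cover-up at s=-8: R = 1/(-8 + 6)² = 1/4. Cover-up at s=-6: Q = 1/(-6 + 8) = 1/2. Comparing s² coeff: P = -R = -1/4
Result: (-1/4)/(s + 6) + (1/2)/(s + 6)² + (1/4)/(s + 8)


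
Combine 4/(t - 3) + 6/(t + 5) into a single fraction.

Common denominator (t - 3)(t + 5). Numerator: 4(t + 5) + 6(t - 3) = (4t + 20) + (6t - 18) = 10t + 2
Result: (10t + 2)/[(t - 3)(t + 5)]


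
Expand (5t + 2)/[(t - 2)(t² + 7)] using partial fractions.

At t=2: A = (5·2 + 2)/(2² + 7) = 12/11. B = -A = -12/11, C = 5 - 2·A = 31/11
Result: (12/11)/(t - 2) - ((12/11)t - 31/11)/(t² + 7)


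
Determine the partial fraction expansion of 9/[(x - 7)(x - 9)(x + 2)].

Using cover-up method: α = -1/2, β = 9/22, γ = 1/11
Result: (-1/2)/(x - 7) + (9/22)/(x - 9) + (1/11)/(x + 2)


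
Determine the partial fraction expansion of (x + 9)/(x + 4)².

(x + 9) = P(x + 4) + Q. At x = -4: Q = 1·(-4) + 9 = 5. Coeff of x: P = 1
Result: 1/(x + 4) + 5/(x + 4)²


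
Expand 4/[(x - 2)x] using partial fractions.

4/(x - 2)x = α/(x - 2) + β/x. α = 4/(2 - 0) = 2, β = 4/(0 - 2) = -2
Result: 2/(x - 2) - 2/x


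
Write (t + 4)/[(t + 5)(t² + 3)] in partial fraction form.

At t=-5: P = (1·(-5) + 4)/((-5)² + 3) = -1/28. Q = -P = 1/28, R = 1 - (-5)·P = 23/28
Result: (-1/28)/(t + 5) + ((1/28)t + 23/28)/(t² + 3)


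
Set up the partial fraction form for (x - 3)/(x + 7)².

Repeated linear factor: P/(x + 7) + Q/(x + 7)²


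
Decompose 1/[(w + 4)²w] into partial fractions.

Cover-up at w=0: γ = 1/(0 + 4)² = 1/16. Cover-up at w=-4: β = 1/(-4 - 0) = -1/4. Comparing w² coeff: α = -γ = -1/16
Result: (-1/16)/(w + 4) - (1/4)/(w + 4)² + (1/16)/w


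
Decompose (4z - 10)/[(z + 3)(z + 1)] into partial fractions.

At z=-3: A = (4·(-3) - 10)/(-3 + 1) = 11. At z=-1: B = (4·(-1) - 10)/(-1 + 3) = -7
Result: 11/(z + 3) - 7/(z + 1)


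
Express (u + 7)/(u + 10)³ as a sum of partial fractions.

(u + 7) = A(u + 10)² + B(u + 10) + C. At u = -10: C = 1·(-10) + 7 = -3. Coefficients: A = 0, B = 1
Result: 1/(u + 10)² - 3/(u + 10)³


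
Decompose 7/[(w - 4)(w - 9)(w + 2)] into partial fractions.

Using cover-up method: A = -7/30, B = 7/55, C = 7/66
Result: (-7/30)/(w - 4) + (7/55)/(w - 9) + (7/66)/(w + 2)


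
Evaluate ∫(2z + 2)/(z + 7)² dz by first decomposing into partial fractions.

Decompose: P = 2, Q = 2·(-7) + 2 = -12, so (2z + 2)/(z + 7)² = 2/(z + 7) - 12/(z + 7)². Integrate: ∫ P/(z + 7) dz = 2 ln|(z + 7)|; ∫ Q/(z + 7)² dz = 12/(z + 7). Sum: 2 ln|(z + 7)| + 12/(z + 7) + C


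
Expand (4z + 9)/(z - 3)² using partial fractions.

(4z + 9) = P(z - 3) + Q. At z = 3: Q = 4·3 + 9 = 21. Coeff of z: P = 4
Result: 4/(z - 3) + 21/(z - 3)²


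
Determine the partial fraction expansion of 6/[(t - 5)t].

6/(t - 5)t = α/(t - 5) + β/t. α = 6/(5 - 0) = 6/5, β = 6/(0 - 5) = -6/5
Result: (6/5)/(t - 5) - (6/5)/t


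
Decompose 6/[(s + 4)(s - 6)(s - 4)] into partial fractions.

Using cover-up method: α = 3/40, β = 3/10, γ = -3/8
Result: (3/40)/(s + 4) + (3/10)/(s - 6) - (3/8)/(s - 4)


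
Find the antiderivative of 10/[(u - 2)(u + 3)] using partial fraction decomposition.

Decompose: 10/[(u - 2)(u + 3)] = 2/(u - 2) - 2/(u + 3). Integrate each term: 2 ln|(u - 2)| - 2 ln|(u + 3)| + C


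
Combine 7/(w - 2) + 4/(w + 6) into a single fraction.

Common denominator (w - 2)(w + 6). Numerator: 7(w + 6) + 4(w - 2) = (7w + 42) + (4w - 8) = 11w + 34
Result: (11w + 34)/[(w - 2)(w + 6)]


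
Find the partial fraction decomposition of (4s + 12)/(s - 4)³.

(4s + 12) = A(s - 4)² + B(s - 4) + C. At s = 4: C = 4·4 + 12 = 28. Coefficients: A = 0, B = 4
Result: 4/(s - 4)² + 28/(s - 4)³


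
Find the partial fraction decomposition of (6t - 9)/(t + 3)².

(6t - 9) = P(t + 3) + Q. At t = -3: Q = 6·(-3) - 9 = -27. Coeff of t: P = 6
Result: 6/(t + 3) - 27/(t + 3)²


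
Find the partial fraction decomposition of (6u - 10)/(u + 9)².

(6u - 10) = A(u + 9) + B. At u = -9: B = 6·(-9) - 10 = -64. Coeff of u: A = 6
Result: 6/(u + 9) - 64/(u + 9)²


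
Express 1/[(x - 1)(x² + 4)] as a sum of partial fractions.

Cover-up at x = 1: α = 1/(1² + 4) = 1/5. Then β = -α = -1/5, γ = -α·(0 + 1) = -1/5
Result: (1/5)/(x - 1) - ((1/5)x + 1/5)/(x² + 4)


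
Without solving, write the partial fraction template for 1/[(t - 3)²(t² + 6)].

Repeated linear + quadratic: P/(t - 3) + Q/(t - 3)² + (Rt + S)/(t² + 6)


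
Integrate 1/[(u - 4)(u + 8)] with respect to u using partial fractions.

Decompose: 1/[(u - 4)(u + 8)] = (1/12)/(u - 4) - (1/12)/(u + 8). Integrate each term: (1/12) ln|(u - 4)| - (1/12) ln|(u + 8)| + C


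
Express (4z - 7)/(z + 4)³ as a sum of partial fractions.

(4z - 7) = A(z + 4)² + B(z + 4) + C. At z = -4: C = 4·(-4) - 7 = -23. Coefficients: A = 0, B = 4
Result: 4/(z + 4)² - 23/(z + 4)³


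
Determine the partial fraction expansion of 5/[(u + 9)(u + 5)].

5/(u + 9)(u + 5) = α/(u + 9) + β/(u + 5). α = 5/(-9 + 5) = -5/4, β = 5/(-5 + 9) = 5/4
Result: (-5/4)/(u + 9) + (5/4)/(u + 5)


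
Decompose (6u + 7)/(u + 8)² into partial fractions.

(6u + 7) = A(u + 8) + B. At u = -8: B = 6·(-8) + 7 = -41. Coeff of u: A = 6
Result: 6/(u + 8) - 41/(u + 8)²


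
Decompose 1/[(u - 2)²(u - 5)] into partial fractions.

Cover-up at u=5: R = 1/(5 - 2)² = 1/9. Cover-up at u=2: Q = 1/(2 - 5) = -1/3. Comparing u² coeff: P = -R = -1/9
Result: (-1/9)/(u - 2) - (1/3)/(u - 2)² + (1/9)/(u - 5)


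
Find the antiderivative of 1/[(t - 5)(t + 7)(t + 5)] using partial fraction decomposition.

Cover-up: A = 1/120, B = 1/24, C = -1/20. Decomposition: (1/120)/(t - 5) + (1/24)/(t + 7) - (1/20)/(t + 5). Integrate each term: (1/120) ln|(t - 5)| + (1/24) ln|(t + 7)| - (1/20) ln|(t + 5)| + C


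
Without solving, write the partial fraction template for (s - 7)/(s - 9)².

Repeated linear factor: A/(s - 9) + B/(s - 9)²


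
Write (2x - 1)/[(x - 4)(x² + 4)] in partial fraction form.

At x=4: α = (2·4 - 1)/(4² + 4) = 7/20. β = -α = -7/20, γ = 2 - 4·α = 3/5
Result: (7/20)/(x - 4) - ((7/20)x - 3/5)/(x² + 4)


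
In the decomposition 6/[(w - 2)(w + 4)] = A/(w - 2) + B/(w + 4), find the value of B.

Cover-up at w = -4: B = 6/(-4 - 2) = -6/6 = -1


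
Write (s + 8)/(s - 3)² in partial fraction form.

(s + 8) = P(s - 3) + Q. At s = 3: Q = 1·3 + 8 = 11. Coeff of s: P = 1
Result: 1/(s - 3) + 11/(s - 3)²


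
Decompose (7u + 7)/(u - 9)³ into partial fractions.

(7u + 7) = α(u - 9)² + β(u - 9) + γ. At u = 9: γ = 7·9 + 7 = 70. Coefficients: α = 0, β = 7
Result: 7/(u - 9)² + 70/(u - 9)³


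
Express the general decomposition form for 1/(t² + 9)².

Repeated quadratic factor: (αt + β)/(t² + 9) + (γt + δ)/(t² + 9)²


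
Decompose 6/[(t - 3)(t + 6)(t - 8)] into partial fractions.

Using cover-up method: α = -2/15, β = 1/21, γ = 3/35
Result: (-2/15)/(t - 3) + (1/21)/(t + 6) + (3/35)/(t - 8)


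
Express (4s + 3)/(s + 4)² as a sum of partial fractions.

(4s + 3) = P(s + 4) + Q. At s = -4: Q = 4·(-4) + 3 = -13. Coeff of s: P = 4
Result: 4/(s + 4) - 13/(s + 4)²


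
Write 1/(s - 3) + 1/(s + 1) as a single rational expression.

Common denominator (s - 3)(s + 1). Numerator: 1(s + 1) + 1(s - 3) = (s + 1) + (s - 3) = 2s - 2
Result: (2s - 2)/[(s - 3)(s + 1)]


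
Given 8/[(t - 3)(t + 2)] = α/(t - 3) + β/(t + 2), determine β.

Cover-up at t = -2: β = 8/(-2 - 3) = -8/5


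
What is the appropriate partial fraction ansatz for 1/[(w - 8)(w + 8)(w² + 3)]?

Two linear + quadratic: P/(w - 8) + Q/(w + 8) + (Rw + S)/(w² + 3)


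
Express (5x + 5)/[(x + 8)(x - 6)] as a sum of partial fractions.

At x=-8: α = (5·(-8) + 5)/(-8 - 6) = 5/2. At x=6: β = (5·6 + 5)/(6 + 8) = 5/2
Result: (5/2)/(x + 8) + (5/2)/(x - 6)


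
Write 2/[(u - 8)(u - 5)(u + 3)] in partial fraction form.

Using cover-up method: α = 2/33, β = -1/12, γ = 1/44
Result: (2/33)/(u - 8) - (1/12)/(u - 5) + (1/44)/(u + 3)
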